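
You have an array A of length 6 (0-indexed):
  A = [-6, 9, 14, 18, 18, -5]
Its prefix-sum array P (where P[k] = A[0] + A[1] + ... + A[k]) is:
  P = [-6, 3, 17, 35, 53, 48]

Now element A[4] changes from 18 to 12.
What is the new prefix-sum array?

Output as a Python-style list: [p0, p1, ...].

Change: A[4] 18 -> 12, delta = -6
P[k] for k < 4: unchanged (A[4] not included)
P[k] for k >= 4: shift by delta = -6
  P[0] = -6 + 0 = -6
  P[1] = 3 + 0 = 3
  P[2] = 17 + 0 = 17
  P[3] = 35 + 0 = 35
  P[4] = 53 + -6 = 47
  P[5] = 48 + -6 = 42

Answer: [-6, 3, 17, 35, 47, 42]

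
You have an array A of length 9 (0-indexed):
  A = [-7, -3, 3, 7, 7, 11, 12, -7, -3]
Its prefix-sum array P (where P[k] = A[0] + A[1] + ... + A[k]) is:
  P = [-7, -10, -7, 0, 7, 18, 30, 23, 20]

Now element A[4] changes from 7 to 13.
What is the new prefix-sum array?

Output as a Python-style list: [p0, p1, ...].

Answer: [-7, -10, -7, 0, 13, 24, 36, 29, 26]

Derivation:
Change: A[4] 7 -> 13, delta = 6
P[k] for k < 4: unchanged (A[4] not included)
P[k] for k >= 4: shift by delta = 6
  P[0] = -7 + 0 = -7
  P[1] = -10 + 0 = -10
  P[2] = -7 + 0 = -7
  P[3] = 0 + 0 = 0
  P[4] = 7 + 6 = 13
  P[5] = 18 + 6 = 24
  P[6] = 30 + 6 = 36
  P[7] = 23 + 6 = 29
  P[8] = 20 + 6 = 26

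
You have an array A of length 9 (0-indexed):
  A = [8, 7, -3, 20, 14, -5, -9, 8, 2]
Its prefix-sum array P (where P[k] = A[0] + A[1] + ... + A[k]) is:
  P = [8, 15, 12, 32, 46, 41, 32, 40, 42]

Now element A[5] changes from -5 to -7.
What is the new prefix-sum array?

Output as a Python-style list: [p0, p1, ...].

Answer: [8, 15, 12, 32, 46, 39, 30, 38, 40]

Derivation:
Change: A[5] -5 -> -7, delta = -2
P[k] for k < 5: unchanged (A[5] not included)
P[k] for k >= 5: shift by delta = -2
  P[0] = 8 + 0 = 8
  P[1] = 15 + 0 = 15
  P[2] = 12 + 0 = 12
  P[3] = 32 + 0 = 32
  P[4] = 46 + 0 = 46
  P[5] = 41 + -2 = 39
  P[6] = 32 + -2 = 30
  P[7] = 40 + -2 = 38
  P[8] = 42 + -2 = 40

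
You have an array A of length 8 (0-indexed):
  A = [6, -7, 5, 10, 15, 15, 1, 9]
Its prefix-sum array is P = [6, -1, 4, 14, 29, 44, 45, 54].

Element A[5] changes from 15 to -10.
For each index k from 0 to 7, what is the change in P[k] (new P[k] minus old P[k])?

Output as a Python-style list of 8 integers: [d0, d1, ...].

Answer: [0, 0, 0, 0, 0, -25, -25, -25]

Derivation:
Element change: A[5] 15 -> -10, delta = -25
For k < 5: P[k] unchanged, delta_P[k] = 0
For k >= 5: P[k] shifts by exactly -25
Delta array: [0, 0, 0, 0, 0, -25, -25, -25]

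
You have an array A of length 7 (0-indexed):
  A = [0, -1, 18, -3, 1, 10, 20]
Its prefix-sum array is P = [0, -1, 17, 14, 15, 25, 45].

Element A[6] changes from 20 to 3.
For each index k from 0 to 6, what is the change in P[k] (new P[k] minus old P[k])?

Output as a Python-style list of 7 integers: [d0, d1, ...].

Element change: A[6] 20 -> 3, delta = -17
For k < 6: P[k] unchanged, delta_P[k] = 0
For k >= 6: P[k] shifts by exactly -17
Delta array: [0, 0, 0, 0, 0, 0, -17]

Answer: [0, 0, 0, 0, 0, 0, -17]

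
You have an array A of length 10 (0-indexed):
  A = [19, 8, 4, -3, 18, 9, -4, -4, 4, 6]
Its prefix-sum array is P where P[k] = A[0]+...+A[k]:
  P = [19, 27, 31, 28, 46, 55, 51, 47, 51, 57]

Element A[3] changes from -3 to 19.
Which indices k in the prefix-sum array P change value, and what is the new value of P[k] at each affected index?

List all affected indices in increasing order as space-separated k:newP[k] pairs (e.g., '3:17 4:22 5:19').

Answer: 3:50 4:68 5:77 6:73 7:69 8:73 9:79

Derivation:
P[k] = A[0] + ... + A[k]
P[k] includes A[3] iff k >= 3
Affected indices: 3, 4, ..., 9; delta = 22
  P[3]: 28 + 22 = 50
  P[4]: 46 + 22 = 68
  P[5]: 55 + 22 = 77
  P[6]: 51 + 22 = 73
  P[7]: 47 + 22 = 69
  P[8]: 51 + 22 = 73
  P[9]: 57 + 22 = 79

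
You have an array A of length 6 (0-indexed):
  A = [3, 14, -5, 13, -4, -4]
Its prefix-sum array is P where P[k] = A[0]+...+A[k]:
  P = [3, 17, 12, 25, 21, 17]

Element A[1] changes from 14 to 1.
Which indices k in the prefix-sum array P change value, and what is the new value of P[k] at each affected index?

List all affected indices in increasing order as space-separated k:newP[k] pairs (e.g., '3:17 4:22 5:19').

P[k] = A[0] + ... + A[k]
P[k] includes A[1] iff k >= 1
Affected indices: 1, 2, ..., 5; delta = -13
  P[1]: 17 + -13 = 4
  P[2]: 12 + -13 = -1
  P[3]: 25 + -13 = 12
  P[4]: 21 + -13 = 8
  P[5]: 17 + -13 = 4

Answer: 1:4 2:-1 3:12 4:8 5:4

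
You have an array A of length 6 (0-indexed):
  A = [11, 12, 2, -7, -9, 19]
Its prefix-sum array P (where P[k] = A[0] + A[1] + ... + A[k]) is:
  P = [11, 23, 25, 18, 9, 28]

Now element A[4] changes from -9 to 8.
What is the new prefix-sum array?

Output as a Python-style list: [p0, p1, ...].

Answer: [11, 23, 25, 18, 26, 45]

Derivation:
Change: A[4] -9 -> 8, delta = 17
P[k] for k < 4: unchanged (A[4] not included)
P[k] for k >= 4: shift by delta = 17
  P[0] = 11 + 0 = 11
  P[1] = 23 + 0 = 23
  P[2] = 25 + 0 = 25
  P[3] = 18 + 0 = 18
  P[4] = 9 + 17 = 26
  P[5] = 28 + 17 = 45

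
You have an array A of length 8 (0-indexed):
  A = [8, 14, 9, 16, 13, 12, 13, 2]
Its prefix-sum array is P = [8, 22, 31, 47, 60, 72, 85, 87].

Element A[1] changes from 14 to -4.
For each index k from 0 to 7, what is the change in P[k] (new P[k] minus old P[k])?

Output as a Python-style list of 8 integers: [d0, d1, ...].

Answer: [0, -18, -18, -18, -18, -18, -18, -18]

Derivation:
Element change: A[1] 14 -> -4, delta = -18
For k < 1: P[k] unchanged, delta_P[k] = 0
For k >= 1: P[k] shifts by exactly -18
Delta array: [0, -18, -18, -18, -18, -18, -18, -18]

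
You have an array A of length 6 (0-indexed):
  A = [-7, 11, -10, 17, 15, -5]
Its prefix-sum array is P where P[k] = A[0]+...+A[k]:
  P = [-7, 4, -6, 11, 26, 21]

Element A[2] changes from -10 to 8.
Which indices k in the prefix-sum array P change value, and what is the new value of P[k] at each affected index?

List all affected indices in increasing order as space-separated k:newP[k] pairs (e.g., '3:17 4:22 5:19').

P[k] = A[0] + ... + A[k]
P[k] includes A[2] iff k >= 2
Affected indices: 2, 3, ..., 5; delta = 18
  P[2]: -6 + 18 = 12
  P[3]: 11 + 18 = 29
  P[4]: 26 + 18 = 44
  P[5]: 21 + 18 = 39

Answer: 2:12 3:29 4:44 5:39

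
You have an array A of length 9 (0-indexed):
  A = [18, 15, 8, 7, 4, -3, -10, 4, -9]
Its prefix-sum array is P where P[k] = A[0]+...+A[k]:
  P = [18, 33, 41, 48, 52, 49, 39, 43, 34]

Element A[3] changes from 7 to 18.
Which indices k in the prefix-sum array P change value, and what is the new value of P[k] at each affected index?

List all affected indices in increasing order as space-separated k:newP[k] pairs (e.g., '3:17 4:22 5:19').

Answer: 3:59 4:63 5:60 6:50 7:54 8:45

Derivation:
P[k] = A[0] + ... + A[k]
P[k] includes A[3] iff k >= 3
Affected indices: 3, 4, ..., 8; delta = 11
  P[3]: 48 + 11 = 59
  P[4]: 52 + 11 = 63
  P[5]: 49 + 11 = 60
  P[6]: 39 + 11 = 50
  P[7]: 43 + 11 = 54
  P[8]: 34 + 11 = 45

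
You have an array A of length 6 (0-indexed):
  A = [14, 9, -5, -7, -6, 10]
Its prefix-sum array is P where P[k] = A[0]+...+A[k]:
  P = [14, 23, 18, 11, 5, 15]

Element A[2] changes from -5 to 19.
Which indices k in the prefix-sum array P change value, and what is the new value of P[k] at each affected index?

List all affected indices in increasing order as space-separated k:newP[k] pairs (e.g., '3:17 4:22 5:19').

Answer: 2:42 3:35 4:29 5:39

Derivation:
P[k] = A[0] + ... + A[k]
P[k] includes A[2] iff k >= 2
Affected indices: 2, 3, ..., 5; delta = 24
  P[2]: 18 + 24 = 42
  P[3]: 11 + 24 = 35
  P[4]: 5 + 24 = 29
  P[5]: 15 + 24 = 39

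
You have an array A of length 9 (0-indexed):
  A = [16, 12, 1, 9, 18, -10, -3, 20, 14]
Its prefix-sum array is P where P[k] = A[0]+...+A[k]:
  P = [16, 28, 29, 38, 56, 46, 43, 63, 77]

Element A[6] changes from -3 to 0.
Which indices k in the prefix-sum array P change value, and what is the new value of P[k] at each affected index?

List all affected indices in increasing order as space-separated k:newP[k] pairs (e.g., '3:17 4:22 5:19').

Answer: 6:46 7:66 8:80

Derivation:
P[k] = A[0] + ... + A[k]
P[k] includes A[6] iff k >= 6
Affected indices: 6, 7, ..., 8; delta = 3
  P[6]: 43 + 3 = 46
  P[7]: 63 + 3 = 66
  P[8]: 77 + 3 = 80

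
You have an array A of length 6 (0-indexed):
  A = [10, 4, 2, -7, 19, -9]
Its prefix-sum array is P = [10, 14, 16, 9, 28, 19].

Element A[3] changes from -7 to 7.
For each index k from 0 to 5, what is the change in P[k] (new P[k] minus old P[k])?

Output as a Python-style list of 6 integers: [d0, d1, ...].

Element change: A[3] -7 -> 7, delta = 14
For k < 3: P[k] unchanged, delta_P[k] = 0
For k >= 3: P[k] shifts by exactly 14
Delta array: [0, 0, 0, 14, 14, 14]

Answer: [0, 0, 0, 14, 14, 14]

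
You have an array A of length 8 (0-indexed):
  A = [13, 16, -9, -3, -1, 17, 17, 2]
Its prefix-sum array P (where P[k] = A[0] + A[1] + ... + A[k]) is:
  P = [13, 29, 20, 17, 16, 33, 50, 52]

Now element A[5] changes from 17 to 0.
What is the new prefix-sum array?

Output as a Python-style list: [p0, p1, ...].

Answer: [13, 29, 20, 17, 16, 16, 33, 35]

Derivation:
Change: A[5] 17 -> 0, delta = -17
P[k] for k < 5: unchanged (A[5] not included)
P[k] for k >= 5: shift by delta = -17
  P[0] = 13 + 0 = 13
  P[1] = 29 + 0 = 29
  P[2] = 20 + 0 = 20
  P[3] = 17 + 0 = 17
  P[4] = 16 + 0 = 16
  P[5] = 33 + -17 = 16
  P[6] = 50 + -17 = 33
  P[7] = 52 + -17 = 35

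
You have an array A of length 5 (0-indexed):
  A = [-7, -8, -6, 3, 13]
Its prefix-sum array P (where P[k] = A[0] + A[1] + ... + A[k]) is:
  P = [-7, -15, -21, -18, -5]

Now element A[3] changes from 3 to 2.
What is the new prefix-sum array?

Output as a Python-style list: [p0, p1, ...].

Answer: [-7, -15, -21, -19, -6]

Derivation:
Change: A[3] 3 -> 2, delta = -1
P[k] for k < 3: unchanged (A[3] not included)
P[k] for k >= 3: shift by delta = -1
  P[0] = -7 + 0 = -7
  P[1] = -15 + 0 = -15
  P[2] = -21 + 0 = -21
  P[3] = -18 + -1 = -19
  P[4] = -5 + -1 = -6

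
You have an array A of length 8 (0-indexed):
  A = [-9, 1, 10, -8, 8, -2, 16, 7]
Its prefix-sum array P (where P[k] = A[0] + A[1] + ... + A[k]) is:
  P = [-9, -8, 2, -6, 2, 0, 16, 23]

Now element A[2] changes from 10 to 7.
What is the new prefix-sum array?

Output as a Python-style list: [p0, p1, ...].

Change: A[2] 10 -> 7, delta = -3
P[k] for k < 2: unchanged (A[2] not included)
P[k] for k >= 2: shift by delta = -3
  P[0] = -9 + 0 = -9
  P[1] = -8 + 0 = -8
  P[2] = 2 + -3 = -1
  P[3] = -6 + -3 = -9
  P[4] = 2 + -3 = -1
  P[5] = 0 + -3 = -3
  P[6] = 16 + -3 = 13
  P[7] = 23 + -3 = 20

Answer: [-9, -8, -1, -9, -1, -3, 13, 20]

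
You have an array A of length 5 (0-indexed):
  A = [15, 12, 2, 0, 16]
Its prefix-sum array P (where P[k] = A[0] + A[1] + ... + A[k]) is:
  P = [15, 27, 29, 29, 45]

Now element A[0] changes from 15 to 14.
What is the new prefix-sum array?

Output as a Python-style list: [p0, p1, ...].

Answer: [14, 26, 28, 28, 44]

Derivation:
Change: A[0] 15 -> 14, delta = -1
P[k] for k < 0: unchanged (A[0] not included)
P[k] for k >= 0: shift by delta = -1
  P[0] = 15 + -1 = 14
  P[1] = 27 + -1 = 26
  P[2] = 29 + -1 = 28
  P[3] = 29 + -1 = 28
  P[4] = 45 + -1 = 44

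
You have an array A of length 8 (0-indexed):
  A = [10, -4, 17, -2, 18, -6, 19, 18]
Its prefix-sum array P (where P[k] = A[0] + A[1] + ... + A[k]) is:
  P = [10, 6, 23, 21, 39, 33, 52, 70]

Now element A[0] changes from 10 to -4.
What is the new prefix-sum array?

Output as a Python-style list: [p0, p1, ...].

Answer: [-4, -8, 9, 7, 25, 19, 38, 56]

Derivation:
Change: A[0] 10 -> -4, delta = -14
P[k] for k < 0: unchanged (A[0] not included)
P[k] for k >= 0: shift by delta = -14
  P[0] = 10 + -14 = -4
  P[1] = 6 + -14 = -8
  P[2] = 23 + -14 = 9
  P[3] = 21 + -14 = 7
  P[4] = 39 + -14 = 25
  P[5] = 33 + -14 = 19
  P[6] = 52 + -14 = 38
  P[7] = 70 + -14 = 56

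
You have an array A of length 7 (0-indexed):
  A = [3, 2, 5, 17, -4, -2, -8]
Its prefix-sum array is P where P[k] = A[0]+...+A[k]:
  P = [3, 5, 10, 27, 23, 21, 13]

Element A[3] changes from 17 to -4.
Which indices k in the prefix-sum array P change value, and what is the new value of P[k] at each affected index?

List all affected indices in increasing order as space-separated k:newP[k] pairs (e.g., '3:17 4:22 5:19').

P[k] = A[0] + ... + A[k]
P[k] includes A[3] iff k >= 3
Affected indices: 3, 4, ..., 6; delta = -21
  P[3]: 27 + -21 = 6
  P[4]: 23 + -21 = 2
  P[5]: 21 + -21 = 0
  P[6]: 13 + -21 = -8

Answer: 3:6 4:2 5:0 6:-8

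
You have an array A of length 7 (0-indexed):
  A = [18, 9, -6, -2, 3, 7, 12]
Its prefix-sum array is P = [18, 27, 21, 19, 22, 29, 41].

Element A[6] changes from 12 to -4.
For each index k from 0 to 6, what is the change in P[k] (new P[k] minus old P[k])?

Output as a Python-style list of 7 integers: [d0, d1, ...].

Element change: A[6] 12 -> -4, delta = -16
For k < 6: P[k] unchanged, delta_P[k] = 0
For k >= 6: P[k] shifts by exactly -16
Delta array: [0, 0, 0, 0, 0, 0, -16]

Answer: [0, 0, 0, 0, 0, 0, -16]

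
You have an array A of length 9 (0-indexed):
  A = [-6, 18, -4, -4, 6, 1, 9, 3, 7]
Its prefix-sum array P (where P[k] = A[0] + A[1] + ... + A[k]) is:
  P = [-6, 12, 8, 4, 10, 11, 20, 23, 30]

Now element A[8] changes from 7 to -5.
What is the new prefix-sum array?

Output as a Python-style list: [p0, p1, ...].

Change: A[8] 7 -> -5, delta = -12
P[k] for k < 8: unchanged (A[8] not included)
P[k] for k >= 8: shift by delta = -12
  P[0] = -6 + 0 = -6
  P[1] = 12 + 0 = 12
  P[2] = 8 + 0 = 8
  P[3] = 4 + 0 = 4
  P[4] = 10 + 0 = 10
  P[5] = 11 + 0 = 11
  P[6] = 20 + 0 = 20
  P[7] = 23 + 0 = 23
  P[8] = 30 + -12 = 18

Answer: [-6, 12, 8, 4, 10, 11, 20, 23, 18]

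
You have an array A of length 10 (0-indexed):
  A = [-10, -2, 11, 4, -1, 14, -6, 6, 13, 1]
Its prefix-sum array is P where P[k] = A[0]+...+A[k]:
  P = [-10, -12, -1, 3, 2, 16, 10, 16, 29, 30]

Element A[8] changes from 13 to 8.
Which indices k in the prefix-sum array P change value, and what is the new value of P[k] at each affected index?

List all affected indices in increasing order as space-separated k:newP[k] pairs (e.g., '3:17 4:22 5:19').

Answer: 8:24 9:25

Derivation:
P[k] = A[0] + ... + A[k]
P[k] includes A[8] iff k >= 8
Affected indices: 8, 9, ..., 9; delta = -5
  P[8]: 29 + -5 = 24
  P[9]: 30 + -5 = 25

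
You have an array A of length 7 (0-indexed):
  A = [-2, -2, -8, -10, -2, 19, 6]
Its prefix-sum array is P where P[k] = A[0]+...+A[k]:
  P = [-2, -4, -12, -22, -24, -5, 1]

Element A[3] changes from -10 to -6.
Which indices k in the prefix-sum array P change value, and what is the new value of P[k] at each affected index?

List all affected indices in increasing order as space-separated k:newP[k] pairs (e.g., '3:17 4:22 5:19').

P[k] = A[0] + ... + A[k]
P[k] includes A[3] iff k >= 3
Affected indices: 3, 4, ..., 6; delta = 4
  P[3]: -22 + 4 = -18
  P[4]: -24 + 4 = -20
  P[5]: -5 + 4 = -1
  P[6]: 1 + 4 = 5

Answer: 3:-18 4:-20 5:-1 6:5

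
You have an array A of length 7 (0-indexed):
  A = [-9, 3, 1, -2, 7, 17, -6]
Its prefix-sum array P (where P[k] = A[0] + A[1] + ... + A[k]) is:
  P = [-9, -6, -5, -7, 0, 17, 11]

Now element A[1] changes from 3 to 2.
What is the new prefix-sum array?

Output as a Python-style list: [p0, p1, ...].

Answer: [-9, -7, -6, -8, -1, 16, 10]

Derivation:
Change: A[1] 3 -> 2, delta = -1
P[k] for k < 1: unchanged (A[1] not included)
P[k] for k >= 1: shift by delta = -1
  P[0] = -9 + 0 = -9
  P[1] = -6 + -1 = -7
  P[2] = -5 + -1 = -6
  P[3] = -7 + -1 = -8
  P[4] = 0 + -1 = -1
  P[5] = 17 + -1 = 16
  P[6] = 11 + -1 = 10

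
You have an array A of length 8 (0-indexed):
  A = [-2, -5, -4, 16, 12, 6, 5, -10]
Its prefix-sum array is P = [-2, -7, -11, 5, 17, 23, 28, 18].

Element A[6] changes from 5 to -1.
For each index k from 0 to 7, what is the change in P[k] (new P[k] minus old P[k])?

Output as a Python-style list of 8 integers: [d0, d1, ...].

Answer: [0, 0, 0, 0, 0, 0, -6, -6]

Derivation:
Element change: A[6] 5 -> -1, delta = -6
For k < 6: P[k] unchanged, delta_P[k] = 0
For k >= 6: P[k] shifts by exactly -6
Delta array: [0, 0, 0, 0, 0, 0, -6, -6]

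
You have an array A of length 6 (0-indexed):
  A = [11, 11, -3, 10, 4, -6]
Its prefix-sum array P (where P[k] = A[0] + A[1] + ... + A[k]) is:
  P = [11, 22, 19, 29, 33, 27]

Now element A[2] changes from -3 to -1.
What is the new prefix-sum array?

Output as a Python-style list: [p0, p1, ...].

Answer: [11, 22, 21, 31, 35, 29]

Derivation:
Change: A[2] -3 -> -1, delta = 2
P[k] for k < 2: unchanged (A[2] not included)
P[k] for k >= 2: shift by delta = 2
  P[0] = 11 + 0 = 11
  P[1] = 22 + 0 = 22
  P[2] = 19 + 2 = 21
  P[3] = 29 + 2 = 31
  P[4] = 33 + 2 = 35
  P[5] = 27 + 2 = 29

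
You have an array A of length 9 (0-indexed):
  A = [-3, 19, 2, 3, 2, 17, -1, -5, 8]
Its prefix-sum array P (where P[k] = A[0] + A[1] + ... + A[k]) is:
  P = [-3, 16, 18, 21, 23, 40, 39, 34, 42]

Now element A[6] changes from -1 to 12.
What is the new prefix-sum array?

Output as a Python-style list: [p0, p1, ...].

Change: A[6] -1 -> 12, delta = 13
P[k] for k < 6: unchanged (A[6] not included)
P[k] for k >= 6: shift by delta = 13
  P[0] = -3 + 0 = -3
  P[1] = 16 + 0 = 16
  P[2] = 18 + 0 = 18
  P[3] = 21 + 0 = 21
  P[4] = 23 + 0 = 23
  P[5] = 40 + 0 = 40
  P[6] = 39 + 13 = 52
  P[7] = 34 + 13 = 47
  P[8] = 42 + 13 = 55

Answer: [-3, 16, 18, 21, 23, 40, 52, 47, 55]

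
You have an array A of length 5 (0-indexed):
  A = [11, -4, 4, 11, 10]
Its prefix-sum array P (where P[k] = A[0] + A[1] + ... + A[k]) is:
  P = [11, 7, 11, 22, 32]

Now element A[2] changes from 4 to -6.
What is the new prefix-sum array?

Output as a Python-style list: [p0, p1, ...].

Change: A[2] 4 -> -6, delta = -10
P[k] for k < 2: unchanged (A[2] not included)
P[k] for k >= 2: shift by delta = -10
  P[0] = 11 + 0 = 11
  P[1] = 7 + 0 = 7
  P[2] = 11 + -10 = 1
  P[3] = 22 + -10 = 12
  P[4] = 32 + -10 = 22

Answer: [11, 7, 1, 12, 22]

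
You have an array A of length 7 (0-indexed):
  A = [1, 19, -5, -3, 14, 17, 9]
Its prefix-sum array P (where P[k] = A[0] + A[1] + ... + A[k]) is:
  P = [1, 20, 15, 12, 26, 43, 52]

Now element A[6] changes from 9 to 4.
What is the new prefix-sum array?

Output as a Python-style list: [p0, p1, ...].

Change: A[6] 9 -> 4, delta = -5
P[k] for k < 6: unchanged (A[6] not included)
P[k] for k >= 6: shift by delta = -5
  P[0] = 1 + 0 = 1
  P[1] = 20 + 0 = 20
  P[2] = 15 + 0 = 15
  P[3] = 12 + 0 = 12
  P[4] = 26 + 0 = 26
  P[5] = 43 + 0 = 43
  P[6] = 52 + -5 = 47

Answer: [1, 20, 15, 12, 26, 43, 47]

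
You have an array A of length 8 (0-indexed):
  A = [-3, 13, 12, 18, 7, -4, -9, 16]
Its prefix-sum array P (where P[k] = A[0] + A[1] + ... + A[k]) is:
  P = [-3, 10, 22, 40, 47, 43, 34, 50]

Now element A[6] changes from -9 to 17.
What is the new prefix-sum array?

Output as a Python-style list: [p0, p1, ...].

Answer: [-3, 10, 22, 40, 47, 43, 60, 76]

Derivation:
Change: A[6] -9 -> 17, delta = 26
P[k] for k < 6: unchanged (A[6] not included)
P[k] for k >= 6: shift by delta = 26
  P[0] = -3 + 0 = -3
  P[1] = 10 + 0 = 10
  P[2] = 22 + 0 = 22
  P[3] = 40 + 0 = 40
  P[4] = 47 + 0 = 47
  P[5] = 43 + 0 = 43
  P[6] = 34 + 26 = 60
  P[7] = 50 + 26 = 76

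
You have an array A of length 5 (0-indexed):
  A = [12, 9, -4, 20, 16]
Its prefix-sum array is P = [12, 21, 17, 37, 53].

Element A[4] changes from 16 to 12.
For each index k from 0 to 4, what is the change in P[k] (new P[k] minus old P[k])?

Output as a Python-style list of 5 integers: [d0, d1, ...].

Answer: [0, 0, 0, 0, -4]

Derivation:
Element change: A[4] 16 -> 12, delta = -4
For k < 4: P[k] unchanged, delta_P[k] = 0
For k >= 4: P[k] shifts by exactly -4
Delta array: [0, 0, 0, 0, -4]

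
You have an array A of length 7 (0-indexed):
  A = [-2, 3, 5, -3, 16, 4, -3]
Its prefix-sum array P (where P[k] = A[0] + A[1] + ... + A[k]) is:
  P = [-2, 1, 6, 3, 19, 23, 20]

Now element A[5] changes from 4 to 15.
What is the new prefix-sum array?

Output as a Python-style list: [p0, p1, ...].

Change: A[5] 4 -> 15, delta = 11
P[k] for k < 5: unchanged (A[5] not included)
P[k] for k >= 5: shift by delta = 11
  P[0] = -2 + 0 = -2
  P[1] = 1 + 0 = 1
  P[2] = 6 + 0 = 6
  P[3] = 3 + 0 = 3
  P[4] = 19 + 0 = 19
  P[5] = 23 + 11 = 34
  P[6] = 20 + 11 = 31

Answer: [-2, 1, 6, 3, 19, 34, 31]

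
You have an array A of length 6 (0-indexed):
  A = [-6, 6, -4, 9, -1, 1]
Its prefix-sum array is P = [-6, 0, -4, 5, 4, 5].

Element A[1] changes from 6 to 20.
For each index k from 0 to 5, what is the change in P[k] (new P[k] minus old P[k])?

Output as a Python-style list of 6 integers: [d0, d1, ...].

Answer: [0, 14, 14, 14, 14, 14]

Derivation:
Element change: A[1] 6 -> 20, delta = 14
For k < 1: P[k] unchanged, delta_P[k] = 0
For k >= 1: P[k] shifts by exactly 14
Delta array: [0, 14, 14, 14, 14, 14]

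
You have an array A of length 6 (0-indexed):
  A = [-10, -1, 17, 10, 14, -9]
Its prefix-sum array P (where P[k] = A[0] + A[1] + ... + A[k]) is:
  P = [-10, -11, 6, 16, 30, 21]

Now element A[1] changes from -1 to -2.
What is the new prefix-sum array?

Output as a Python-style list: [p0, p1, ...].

Change: A[1] -1 -> -2, delta = -1
P[k] for k < 1: unchanged (A[1] not included)
P[k] for k >= 1: shift by delta = -1
  P[0] = -10 + 0 = -10
  P[1] = -11 + -1 = -12
  P[2] = 6 + -1 = 5
  P[3] = 16 + -1 = 15
  P[4] = 30 + -1 = 29
  P[5] = 21 + -1 = 20

Answer: [-10, -12, 5, 15, 29, 20]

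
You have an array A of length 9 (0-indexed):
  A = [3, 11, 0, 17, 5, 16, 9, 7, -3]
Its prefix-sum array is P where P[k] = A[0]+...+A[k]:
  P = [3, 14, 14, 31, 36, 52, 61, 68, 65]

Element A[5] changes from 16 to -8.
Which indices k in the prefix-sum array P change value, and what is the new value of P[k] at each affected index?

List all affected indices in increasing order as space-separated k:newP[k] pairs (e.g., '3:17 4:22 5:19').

Answer: 5:28 6:37 7:44 8:41

Derivation:
P[k] = A[0] + ... + A[k]
P[k] includes A[5] iff k >= 5
Affected indices: 5, 6, ..., 8; delta = -24
  P[5]: 52 + -24 = 28
  P[6]: 61 + -24 = 37
  P[7]: 68 + -24 = 44
  P[8]: 65 + -24 = 41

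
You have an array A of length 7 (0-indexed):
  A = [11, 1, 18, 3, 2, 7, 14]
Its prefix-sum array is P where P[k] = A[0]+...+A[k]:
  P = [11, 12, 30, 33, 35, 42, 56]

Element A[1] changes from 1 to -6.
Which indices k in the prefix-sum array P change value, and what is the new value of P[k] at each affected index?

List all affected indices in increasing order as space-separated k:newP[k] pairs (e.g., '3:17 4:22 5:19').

P[k] = A[0] + ... + A[k]
P[k] includes A[1] iff k >= 1
Affected indices: 1, 2, ..., 6; delta = -7
  P[1]: 12 + -7 = 5
  P[2]: 30 + -7 = 23
  P[3]: 33 + -7 = 26
  P[4]: 35 + -7 = 28
  P[5]: 42 + -7 = 35
  P[6]: 56 + -7 = 49

Answer: 1:5 2:23 3:26 4:28 5:35 6:49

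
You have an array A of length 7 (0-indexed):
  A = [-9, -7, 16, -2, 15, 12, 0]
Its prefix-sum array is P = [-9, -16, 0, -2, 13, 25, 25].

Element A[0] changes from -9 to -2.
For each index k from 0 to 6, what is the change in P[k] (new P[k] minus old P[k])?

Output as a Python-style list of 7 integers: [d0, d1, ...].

Answer: [7, 7, 7, 7, 7, 7, 7]

Derivation:
Element change: A[0] -9 -> -2, delta = 7
For k < 0: P[k] unchanged, delta_P[k] = 0
For k >= 0: P[k] shifts by exactly 7
Delta array: [7, 7, 7, 7, 7, 7, 7]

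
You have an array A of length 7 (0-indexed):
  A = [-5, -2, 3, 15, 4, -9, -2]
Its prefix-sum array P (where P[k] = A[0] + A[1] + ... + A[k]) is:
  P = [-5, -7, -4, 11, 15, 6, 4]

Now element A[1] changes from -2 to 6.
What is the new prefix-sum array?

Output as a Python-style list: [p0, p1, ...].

Change: A[1] -2 -> 6, delta = 8
P[k] for k < 1: unchanged (A[1] not included)
P[k] for k >= 1: shift by delta = 8
  P[0] = -5 + 0 = -5
  P[1] = -7 + 8 = 1
  P[2] = -4 + 8 = 4
  P[3] = 11 + 8 = 19
  P[4] = 15 + 8 = 23
  P[5] = 6 + 8 = 14
  P[6] = 4 + 8 = 12

Answer: [-5, 1, 4, 19, 23, 14, 12]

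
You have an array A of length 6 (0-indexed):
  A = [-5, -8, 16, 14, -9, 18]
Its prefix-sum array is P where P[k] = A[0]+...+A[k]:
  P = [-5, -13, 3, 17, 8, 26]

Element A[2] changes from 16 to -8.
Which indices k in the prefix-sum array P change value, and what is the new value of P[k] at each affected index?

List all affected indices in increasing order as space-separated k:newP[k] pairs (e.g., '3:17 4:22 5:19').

Answer: 2:-21 3:-7 4:-16 5:2

Derivation:
P[k] = A[0] + ... + A[k]
P[k] includes A[2] iff k >= 2
Affected indices: 2, 3, ..., 5; delta = -24
  P[2]: 3 + -24 = -21
  P[3]: 17 + -24 = -7
  P[4]: 8 + -24 = -16
  P[5]: 26 + -24 = 2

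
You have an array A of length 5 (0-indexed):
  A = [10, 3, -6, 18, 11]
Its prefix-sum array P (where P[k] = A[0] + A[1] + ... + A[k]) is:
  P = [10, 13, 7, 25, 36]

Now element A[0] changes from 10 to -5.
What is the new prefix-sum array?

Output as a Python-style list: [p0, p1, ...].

Answer: [-5, -2, -8, 10, 21]

Derivation:
Change: A[0] 10 -> -5, delta = -15
P[k] for k < 0: unchanged (A[0] not included)
P[k] for k >= 0: shift by delta = -15
  P[0] = 10 + -15 = -5
  P[1] = 13 + -15 = -2
  P[2] = 7 + -15 = -8
  P[3] = 25 + -15 = 10
  P[4] = 36 + -15 = 21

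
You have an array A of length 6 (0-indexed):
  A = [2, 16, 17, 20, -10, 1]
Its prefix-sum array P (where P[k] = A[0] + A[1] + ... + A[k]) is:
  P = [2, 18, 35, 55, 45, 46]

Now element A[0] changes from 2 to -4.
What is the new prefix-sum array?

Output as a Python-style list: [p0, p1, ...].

Change: A[0] 2 -> -4, delta = -6
P[k] for k < 0: unchanged (A[0] not included)
P[k] for k >= 0: shift by delta = -6
  P[0] = 2 + -6 = -4
  P[1] = 18 + -6 = 12
  P[2] = 35 + -6 = 29
  P[3] = 55 + -6 = 49
  P[4] = 45 + -6 = 39
  P[5] = 46 + -6 = 40

Answer: [-4, 12, 29, 49, 39, 40]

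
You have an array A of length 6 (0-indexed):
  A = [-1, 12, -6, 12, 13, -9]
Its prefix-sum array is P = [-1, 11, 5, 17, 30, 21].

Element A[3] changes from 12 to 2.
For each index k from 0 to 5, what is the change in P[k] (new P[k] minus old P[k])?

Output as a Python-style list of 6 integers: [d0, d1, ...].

Answer: [0, 0, 0, -10, -10, -10]

Derivation:
Element change: A[3] 12 -> 2, delta = -10
For k < 3: P[k] unchanged, delta_P[k] = 0
For k >= 3: P[k] shifts by exactly -10
Delta array: [0, 0, 0, -10, -10, -10]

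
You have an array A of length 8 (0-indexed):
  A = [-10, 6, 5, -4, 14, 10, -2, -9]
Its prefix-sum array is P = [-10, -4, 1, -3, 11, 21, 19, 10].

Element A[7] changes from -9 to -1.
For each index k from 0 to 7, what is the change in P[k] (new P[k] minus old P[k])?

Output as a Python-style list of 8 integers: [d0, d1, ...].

Element change: A[7] -9 -> -1, delta = 8
For k < 7: P[k] unchanged, delta_P[k] = 0
For k >= 7: P[k] shifts by exactly 8
Delta array: [0, 0, 0, 0, 0, 0, 0, 8]

Answer: [0, 0, 0, 0, 0, 0, 0, 8]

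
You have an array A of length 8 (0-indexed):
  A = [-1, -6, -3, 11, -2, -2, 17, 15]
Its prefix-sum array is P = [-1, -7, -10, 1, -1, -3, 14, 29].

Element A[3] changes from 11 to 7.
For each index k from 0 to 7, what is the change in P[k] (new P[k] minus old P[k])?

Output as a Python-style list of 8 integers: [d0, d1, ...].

Element change: A[3] 11 -> 7, delta = -4
For k < 3: P[k] unchanged, delta_P[k] = 0
For k >= 3: P[k] shifts by exactly -4
Delta array: [0, 0, 0, -4, -4, -4, -4, -4]

Answer: [0, 0, 0, -4, -4, -4, -4, -4]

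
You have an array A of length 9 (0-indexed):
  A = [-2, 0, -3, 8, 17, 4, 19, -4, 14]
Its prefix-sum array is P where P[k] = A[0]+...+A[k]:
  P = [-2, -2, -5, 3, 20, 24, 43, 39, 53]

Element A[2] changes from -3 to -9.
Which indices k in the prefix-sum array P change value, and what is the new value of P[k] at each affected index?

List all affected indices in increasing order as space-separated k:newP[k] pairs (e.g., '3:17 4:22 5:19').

P[k] = A[0] + ... + A[k]
P[k] includes A[2] iff k >= 2
Affected indices: 2, 3, ..., 8; delta = -6
  P[2]: -5 + -6 = -11
  P[3]: 3 + -6 = -3
  P[4]: 20 + -6 = 14
  P[5]: 24 + -6 = 18
  P[6]: 43 + -6 = 37
  P[7]: 39 + -6 = 33
  P[8]: 53 + -6 = 47

Answer: 2:-11 3:-3 4:14 5:18 6:37 7:33 8:47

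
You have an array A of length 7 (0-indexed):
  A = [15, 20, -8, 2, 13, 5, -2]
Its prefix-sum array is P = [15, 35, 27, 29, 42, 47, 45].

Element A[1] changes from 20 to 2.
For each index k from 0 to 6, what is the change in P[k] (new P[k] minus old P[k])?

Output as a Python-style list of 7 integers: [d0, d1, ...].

Answer: [0, -18, -18, -18, -18, -18, -18]

Derivation:
Element change: A[1] 20 -> 2, delta = -18
For k < 1: P[k] unchanged, delta_P[k] = 0
For k >= 1: P[k] shifts by exactly -18
Delta array: [0, -18, -18, -18, -18, -18, -18]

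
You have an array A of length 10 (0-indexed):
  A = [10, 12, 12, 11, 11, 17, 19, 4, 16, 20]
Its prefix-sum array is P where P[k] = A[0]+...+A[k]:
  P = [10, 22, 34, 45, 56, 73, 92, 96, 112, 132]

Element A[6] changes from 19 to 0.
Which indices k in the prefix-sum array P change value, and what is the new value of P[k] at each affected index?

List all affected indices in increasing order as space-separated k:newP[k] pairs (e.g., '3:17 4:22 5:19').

P[k] = A[0] + ... + A[k]
P[k] includes A[6] iff k >= 6
Affected indices: 6, 7, ..., 9; delta = -19
  P[6]: 92 + -19 = 73
  P[7]: 96 + -19 = 77
  P[8]: 112 + -19 = 93
  P[9]: 132 + -19 = 113

Answer: 6:73 7:77 8:93 9:113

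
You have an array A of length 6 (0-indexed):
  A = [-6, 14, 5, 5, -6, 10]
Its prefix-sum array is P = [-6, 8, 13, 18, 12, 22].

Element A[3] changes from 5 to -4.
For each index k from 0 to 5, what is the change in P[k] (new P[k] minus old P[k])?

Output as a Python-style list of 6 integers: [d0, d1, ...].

Element change: A[3] 5 -> -4, delta = -9
For k < 3: P[k] unchanged, delta_P[k] = 0
For k >= 3: P[k] shifts by exactly -9
Delta array: [0, 0, 0, -9, -9, -9]

Answer: [0, 0, 0, -9, -9, -9]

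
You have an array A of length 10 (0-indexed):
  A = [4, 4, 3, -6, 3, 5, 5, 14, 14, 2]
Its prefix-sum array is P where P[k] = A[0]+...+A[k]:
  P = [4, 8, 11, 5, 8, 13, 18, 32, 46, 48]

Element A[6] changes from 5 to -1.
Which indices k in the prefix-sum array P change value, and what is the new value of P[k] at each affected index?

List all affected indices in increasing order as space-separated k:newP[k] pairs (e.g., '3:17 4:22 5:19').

P[k] = A[0] + ... + A[k]
P[k] includes A[6] iff k >= 6
Affected indices: 6, 7, ..., 9; delta = -6
  P[6]: 18 + -6 = 12
  P[7]: 32 + -6 = 26
  P[8]: 46 + -6 = 40
  P[9]: 48 + -6 = 42

Answer: 6:12 7:26 8:40 9:42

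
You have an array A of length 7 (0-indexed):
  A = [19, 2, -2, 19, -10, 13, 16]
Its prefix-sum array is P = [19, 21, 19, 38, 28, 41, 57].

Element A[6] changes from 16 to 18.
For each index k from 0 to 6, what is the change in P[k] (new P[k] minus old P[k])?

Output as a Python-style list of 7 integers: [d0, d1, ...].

Answer: [0, 0, 0, 0, 0, 0, 2]

Derivation:
Element change: A[6] 16 -> 18, delta = 2
For k < 6: P[k] unchanged, delta_P[k] = 0
For k >= 6: P[k] shifts by exactly 2
Delta array: [0, 0, 0, 0, 0, 0, 2]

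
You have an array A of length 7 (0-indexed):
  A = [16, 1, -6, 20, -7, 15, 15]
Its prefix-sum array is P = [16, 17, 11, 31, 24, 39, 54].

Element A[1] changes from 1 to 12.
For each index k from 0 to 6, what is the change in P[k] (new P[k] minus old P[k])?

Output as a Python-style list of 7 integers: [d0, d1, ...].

Answer: [0, 11, 11, 11, 11, 11, 11]

Derivation:
Element change: A[1] 1 -> 12, delta = 11
For k < 1: P[k] unchanged, delta_P[k] = 0
For k >= 1: P[k] shifts by exactly 11
Delta array: [0, 11, 11, 11, 11, 11, 11]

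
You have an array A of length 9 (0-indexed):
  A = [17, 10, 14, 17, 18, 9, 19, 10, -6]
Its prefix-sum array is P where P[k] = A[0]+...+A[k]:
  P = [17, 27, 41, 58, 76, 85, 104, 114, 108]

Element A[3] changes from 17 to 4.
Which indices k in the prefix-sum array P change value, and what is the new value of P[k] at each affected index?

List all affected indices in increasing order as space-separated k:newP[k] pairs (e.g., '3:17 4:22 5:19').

P[k] = A[0] + ... + A[k]
P[k] includes A[3] iff k >= 3
Affected indices: 3, 4, ..., 8; delta = -13
  P[3]: 58 + -13 = 45
  P[4]: 76 + -13 = 63
  P[5]: 85 + -13 = 72
  P[6]: 104 + -13 = 91
  P[7]: 114 + -13 = 101
  P[8]: 108 + -13 = 95

Answer: 3:45 4:63 5:72 6:91 7:101 8:95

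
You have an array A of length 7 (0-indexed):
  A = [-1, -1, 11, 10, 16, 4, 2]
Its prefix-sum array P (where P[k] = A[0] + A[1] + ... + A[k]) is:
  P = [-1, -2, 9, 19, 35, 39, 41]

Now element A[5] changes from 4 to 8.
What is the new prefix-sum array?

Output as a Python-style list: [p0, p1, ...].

Answer: [-1, -2, 9, 19, 35, 43, 45]

Derivation:
Change: A[5] 4 -> 8, delta = 4
P[k] for k < 5: unchanged (A[5] not included)
P[k] for k >= 5: shift by delta = 4
  P[0] = -1 + 0 = -1
  P[1] = -2 + 0 = -2
  P[2] = 9 + 0 = 9
  P[3] = 19 + 0 = 19
  P[4] = 35 + 0 = 35
  P[5] = 39 + 4 = 43
  P[6] = 41 + 4 = 45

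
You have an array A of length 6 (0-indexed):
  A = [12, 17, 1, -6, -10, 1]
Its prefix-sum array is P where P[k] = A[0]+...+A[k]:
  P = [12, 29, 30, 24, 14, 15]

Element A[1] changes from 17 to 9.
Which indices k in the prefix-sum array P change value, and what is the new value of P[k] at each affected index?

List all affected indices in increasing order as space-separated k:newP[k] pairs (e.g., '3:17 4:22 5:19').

Answer: 1:21 2:22 3:16 4:6 5:7

Derivation:
P[k] = A[0] + ... + A[k]
P[k] includes A[1] iff k >= 1
Affected indices: 1, 2, ..., 5; delta = -8
  P[1]: 29 + -8 = 21
  P[2]: 30 + -8 = 22
  P[3]: 24 + -8 = 16
  P[4]: 14 + -8 = 6
  P[5]: 15 + -8 = 7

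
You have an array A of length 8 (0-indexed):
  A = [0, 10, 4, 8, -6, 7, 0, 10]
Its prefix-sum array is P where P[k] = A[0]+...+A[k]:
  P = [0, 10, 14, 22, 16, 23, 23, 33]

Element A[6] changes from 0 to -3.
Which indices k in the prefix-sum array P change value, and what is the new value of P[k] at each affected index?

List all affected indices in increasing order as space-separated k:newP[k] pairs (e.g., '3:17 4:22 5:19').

Answer: 6:20 7:30

Derivation:
P[k] = A[0] + ... + A[k]
P[k] includes A[6] iff k >= 6
Affected indices: 6, 7, ..., 7; delta = -3
  P[6]: 23 + -3 = 20
  P[7]: 33 + -3 = 30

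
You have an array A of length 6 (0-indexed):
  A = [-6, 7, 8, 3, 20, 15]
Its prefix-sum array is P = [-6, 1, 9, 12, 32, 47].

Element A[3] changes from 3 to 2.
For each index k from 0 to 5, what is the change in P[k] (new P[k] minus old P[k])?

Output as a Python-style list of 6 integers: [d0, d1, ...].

Answer: [0, 0, 0, -1, -1, -1]

Derivation:
Element change: A[3] 3 -> 2, delta = -1
For k < 3: P[k] unchanged, delta_P[k] = 0
For k >= 3: P[k] shifts by exactly -1
Delta array: [0, 0, 0, -1, -1, -1]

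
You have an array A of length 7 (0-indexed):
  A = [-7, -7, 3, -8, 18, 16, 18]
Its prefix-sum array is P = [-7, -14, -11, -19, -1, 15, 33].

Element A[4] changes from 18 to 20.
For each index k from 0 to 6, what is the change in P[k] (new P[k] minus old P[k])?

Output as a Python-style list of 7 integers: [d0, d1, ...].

Element change: A[4] 18 -> 20, delta = 2
For k < 4: P[k] unchanged, delta_P[k] = 0
For k >= 4: P[k] shifts by exactly 2
Delta array: [0, 0, 0, 0, 2, 2, 2]

Answer: [0, 0, 0, 0, 2, 2, 2]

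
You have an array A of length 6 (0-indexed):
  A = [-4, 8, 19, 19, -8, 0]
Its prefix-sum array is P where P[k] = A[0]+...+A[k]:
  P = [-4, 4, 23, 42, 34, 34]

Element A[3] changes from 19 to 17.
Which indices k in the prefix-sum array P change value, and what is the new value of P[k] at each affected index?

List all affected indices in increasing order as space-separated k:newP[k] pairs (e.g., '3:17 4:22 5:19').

P[k] = A[0] + ... + A[k]
P[k] includes A[3] iff k >= 3
Affected indices: 3, 4, ..., 5; delta = -2
  P[3]: 42 + -2 = 40
  P[4]: 34 + -2 = 32
  P[5]: 34 + -2 = 32

Answer: 3:40 4:32 5:32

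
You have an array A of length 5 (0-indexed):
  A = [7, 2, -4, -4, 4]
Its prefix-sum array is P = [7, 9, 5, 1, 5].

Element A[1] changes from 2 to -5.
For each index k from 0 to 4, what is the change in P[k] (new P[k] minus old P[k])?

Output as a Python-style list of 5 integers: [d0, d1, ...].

Element change: A[1] 2 -> -5, delta = -7
For k < 1: P[k] unchanged, delta_P[k] = 0
For k >= 1: P[k] shifts by exactly -7
Delta array: [0, -7, -7, -7, -7]

Answer: [0, -7, -7, -7, -7]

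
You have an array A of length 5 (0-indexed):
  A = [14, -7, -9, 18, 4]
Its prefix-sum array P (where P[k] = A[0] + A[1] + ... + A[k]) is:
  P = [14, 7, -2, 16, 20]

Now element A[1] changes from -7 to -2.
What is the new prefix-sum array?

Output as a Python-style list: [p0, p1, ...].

Change: A[1] -7 -> -2, delta = 5
P[k] for k < 1: unchanged (A[1] not included)
P[k] for k >= 1: shift by delta = 5
  P[0] = 14 + 0 = 14
  P[1] = 7 + 5 = 12
  P[2] = -2 + 5 = 3
  P[3] = 16 + 5 = 21
  P[4] = 20 + 5 = 25

Answer: [14, 12, 3, 21, 25]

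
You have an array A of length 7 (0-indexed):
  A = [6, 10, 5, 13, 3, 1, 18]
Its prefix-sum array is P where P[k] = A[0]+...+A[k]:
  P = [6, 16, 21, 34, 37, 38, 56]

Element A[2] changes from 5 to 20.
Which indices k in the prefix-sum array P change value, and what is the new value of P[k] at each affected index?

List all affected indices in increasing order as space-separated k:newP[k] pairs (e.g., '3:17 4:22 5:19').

P[k] = A[0] + ... + A[k]
P[k] includes A[2] iff k >= 2
Affected indices: 2, 3, ..., 6; delta = 15
  P[2]: 21 + 15 = 36
  P[3]: 34 + 15 = 49
  P[4]: 37 + 15 = 52
  P[5]: 38 + 15 = 53
  P[6]: 56 + 15 = 71

Answer: 2:36 3:49 4:52 5:53 6:71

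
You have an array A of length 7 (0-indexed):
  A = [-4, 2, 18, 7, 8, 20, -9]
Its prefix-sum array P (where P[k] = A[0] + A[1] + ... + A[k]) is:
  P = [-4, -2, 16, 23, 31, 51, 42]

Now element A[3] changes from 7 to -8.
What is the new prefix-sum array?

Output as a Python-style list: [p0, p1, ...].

Change: A[3] 7 -> -8, delta = -15
P[k] for k < 3: unchanged (A[3] not included)
P[k] for k >= 3: shift by delta = -15
  P[0] = -4 + 0 = -4
  P[1] = -2 + 0 = -2
  P[2] = 16 + 0 = 16
  P[3] = 23 + -15 = 8
  P[4] = 31 + -15 = 16
  P[5] = 51 + -15 = 36
  P[6] = 42 + -15 = 27

Answer: [-4, -2, 16, 8, 16, 36, 27]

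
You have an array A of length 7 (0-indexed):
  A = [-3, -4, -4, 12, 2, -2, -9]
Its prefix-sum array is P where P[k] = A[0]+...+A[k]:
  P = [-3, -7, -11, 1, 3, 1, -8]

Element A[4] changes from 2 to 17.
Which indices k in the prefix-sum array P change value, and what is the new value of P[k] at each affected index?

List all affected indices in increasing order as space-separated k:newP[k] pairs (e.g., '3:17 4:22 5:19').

Answer: 4:18 5:16 6:7

Derivation:
P[k] = A[0] + ... + A[k]
P[k] includes A[4] iff k >= 4
Affected indices: 4, 5, ..., 6; delta = 15
  P[4]: 3 + 15 = 18
  P[5]: 1 + 15 = 16
  P[6]: -8 + 15 = 7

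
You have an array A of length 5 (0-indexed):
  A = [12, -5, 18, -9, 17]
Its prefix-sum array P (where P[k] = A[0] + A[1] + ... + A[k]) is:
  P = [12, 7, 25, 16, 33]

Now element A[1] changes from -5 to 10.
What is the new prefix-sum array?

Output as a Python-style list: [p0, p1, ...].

Answer: [12, 22, 40, 31, 48]

Derivation:
Change: A[1] -5 -> 10, delta = 15
P[k] for k < 1: unchanged (A[1] not included)
P[k] for k >= 1: shift by delta = 15
  P[0] = 12 + 0 = 12
  P[1] = 7 + 15 = 22
  P[2] = 25 + 15 = 40
  P[3] = 16 + 15 = 31
  P[4] = 33 + 15 = 48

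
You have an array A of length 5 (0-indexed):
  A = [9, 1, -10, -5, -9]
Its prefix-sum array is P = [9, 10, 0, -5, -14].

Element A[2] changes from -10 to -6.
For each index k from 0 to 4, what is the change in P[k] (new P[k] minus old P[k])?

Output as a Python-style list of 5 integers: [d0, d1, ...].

Element change: A[2] -10 -> -6, delta = 4
For k < 2: P[k] unchanged, delta_P[k] = 0
For k >= 2: P[k] shifts by exactly 4
Delta array: [0, 0, 4, 4, 4]

Answer: [0, 0, 4, 4, 4]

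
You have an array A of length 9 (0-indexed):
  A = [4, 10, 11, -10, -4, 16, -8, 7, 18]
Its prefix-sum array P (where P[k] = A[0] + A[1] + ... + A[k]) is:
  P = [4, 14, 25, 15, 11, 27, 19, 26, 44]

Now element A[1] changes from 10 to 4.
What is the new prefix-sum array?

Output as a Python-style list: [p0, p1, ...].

Change: A[1] 10 -> 4, delta = -6
P[k] for k < 1: unchanged (A[1] not included)
P[k] for k >= 1: shift by delta = -6
  P[0] = 4 + 0 = 4
  P[1] = 14 + -6 = 8
  P[2] = 25 + -6 = 19
  P[3] = 15 + -6 = 9
  P[4] = 11 + -6 = 5
  P[5] = 27 + -6 = 21
  P[6] = 19 + -6 = 13
  P[7] = 26 + -6 = 20
  P[8] = 44 + -6 = 38

Answer: [4, 8, 19, 9, 5, 21, 13, 20, 38]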